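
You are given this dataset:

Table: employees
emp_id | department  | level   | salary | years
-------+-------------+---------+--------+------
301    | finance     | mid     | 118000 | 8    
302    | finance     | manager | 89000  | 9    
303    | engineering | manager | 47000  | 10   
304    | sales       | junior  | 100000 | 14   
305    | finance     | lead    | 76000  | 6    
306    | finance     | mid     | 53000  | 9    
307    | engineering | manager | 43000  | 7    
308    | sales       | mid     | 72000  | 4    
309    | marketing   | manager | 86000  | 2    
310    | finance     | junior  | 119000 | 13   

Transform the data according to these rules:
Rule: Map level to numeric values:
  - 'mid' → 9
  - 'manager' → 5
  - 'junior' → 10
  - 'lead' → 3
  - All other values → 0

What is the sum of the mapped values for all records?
70

Step 1: Apply mapping to each record
Step 2: Count by status:
  'mid': 3 records × 9 = 27
  'manager': 4 records × 5 = 20
  'junior': 2 records × 10 = 20
  'lead': 1 records × 3 = 3
Step 3: Sum all mapped values = 70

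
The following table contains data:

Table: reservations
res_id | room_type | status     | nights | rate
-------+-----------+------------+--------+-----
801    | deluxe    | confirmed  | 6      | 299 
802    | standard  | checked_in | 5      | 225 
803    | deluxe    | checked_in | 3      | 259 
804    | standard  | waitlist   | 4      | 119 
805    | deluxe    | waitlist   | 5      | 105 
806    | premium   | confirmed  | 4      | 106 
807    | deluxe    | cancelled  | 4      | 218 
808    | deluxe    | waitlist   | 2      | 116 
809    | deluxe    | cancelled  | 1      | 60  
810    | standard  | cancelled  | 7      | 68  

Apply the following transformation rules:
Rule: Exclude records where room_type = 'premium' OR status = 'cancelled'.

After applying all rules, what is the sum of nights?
25

Step 1: Find records where room_type = 'premium' OR status = 'cancelled'
Step 2: 4 records match, summing to 16
Step 3: Original sum: 41
Step 4: Remaining sum = 41 - 16 = 25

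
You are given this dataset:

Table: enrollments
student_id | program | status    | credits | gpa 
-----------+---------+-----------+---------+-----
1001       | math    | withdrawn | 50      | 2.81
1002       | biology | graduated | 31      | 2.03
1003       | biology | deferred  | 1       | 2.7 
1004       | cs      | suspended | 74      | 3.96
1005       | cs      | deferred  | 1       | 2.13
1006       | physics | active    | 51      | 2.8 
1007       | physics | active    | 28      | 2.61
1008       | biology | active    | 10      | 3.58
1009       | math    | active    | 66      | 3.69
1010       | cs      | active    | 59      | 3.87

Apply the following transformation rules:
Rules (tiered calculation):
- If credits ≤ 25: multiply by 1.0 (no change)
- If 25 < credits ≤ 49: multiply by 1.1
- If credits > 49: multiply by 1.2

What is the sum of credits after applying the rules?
436.9

Step 1: Tier 1 (credits ≤ 25): 3 records, sum = 12 × 1.0 = 12.0
Step 2: Tier 2 (25 < credits ≤ 49): 2 records, sum = 59 × 1.1 = 64.9
Step 3: Tier 3 (credits > 49): 5 records, sum = 300 × 1.2 = 360.0
Step 4: Final sum = 12.0 + 64.9 + 360.0 = 436.9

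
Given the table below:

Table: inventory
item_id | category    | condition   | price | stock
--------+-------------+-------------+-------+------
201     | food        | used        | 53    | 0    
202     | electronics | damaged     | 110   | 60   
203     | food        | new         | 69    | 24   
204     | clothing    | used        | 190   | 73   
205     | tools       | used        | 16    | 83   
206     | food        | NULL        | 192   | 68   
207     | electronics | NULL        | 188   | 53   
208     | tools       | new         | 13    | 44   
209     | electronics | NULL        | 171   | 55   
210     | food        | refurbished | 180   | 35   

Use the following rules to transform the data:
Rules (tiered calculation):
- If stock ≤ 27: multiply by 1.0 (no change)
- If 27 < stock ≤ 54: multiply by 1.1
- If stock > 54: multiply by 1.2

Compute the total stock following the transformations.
576.0

Step 1: Tier 1 (stock ≤ 27): 2 records, sum = 24 × 1.0 = 24.0
Step 2: Tier 2 (27 < stock ≤ 54): 3 records, sum = 132 × 1.1 = 145.2
Step 3: Tier 3 (stock > 54): 5 records, sum = 339 × 1.2 = 406.8
Step 4: Final sum = 24.0 + 145.2 + 406.8 = 576.0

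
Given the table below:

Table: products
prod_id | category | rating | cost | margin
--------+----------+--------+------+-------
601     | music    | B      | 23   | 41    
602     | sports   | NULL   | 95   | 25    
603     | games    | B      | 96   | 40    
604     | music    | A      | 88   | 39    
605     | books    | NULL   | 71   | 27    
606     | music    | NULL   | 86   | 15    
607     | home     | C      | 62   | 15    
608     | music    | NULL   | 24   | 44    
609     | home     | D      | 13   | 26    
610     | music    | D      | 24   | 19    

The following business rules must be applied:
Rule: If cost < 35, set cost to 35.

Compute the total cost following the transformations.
638

Step 1: 4 records have cost < 35
Step 2: These records originally summed to 84
Step 3: After setting to minimum: 4 × 35 = 140
Step 4: Unaffected records sum: 498
Step 5: Final sum = 140 + 498 = 638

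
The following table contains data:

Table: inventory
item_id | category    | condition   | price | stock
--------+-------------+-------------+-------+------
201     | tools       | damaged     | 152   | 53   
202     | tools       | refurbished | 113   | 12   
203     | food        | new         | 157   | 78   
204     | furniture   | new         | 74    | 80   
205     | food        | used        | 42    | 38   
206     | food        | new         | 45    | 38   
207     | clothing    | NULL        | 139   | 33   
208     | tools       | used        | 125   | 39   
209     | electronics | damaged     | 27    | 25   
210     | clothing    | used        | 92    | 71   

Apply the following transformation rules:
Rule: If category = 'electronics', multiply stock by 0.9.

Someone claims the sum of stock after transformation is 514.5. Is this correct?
No, the correct result is 464.5.

Step 1: Calculate the correct sum after transformation
Step 2: Apply multiplier 0.9 to records where category = 'electronics'
Step 3: Correct result = 464.5
Step 4: Claimed result = 514.5
Step 5: 464.5 ≠ 514.5
Conclusion: The claimed result is incorrect. The correct answer is 464.5.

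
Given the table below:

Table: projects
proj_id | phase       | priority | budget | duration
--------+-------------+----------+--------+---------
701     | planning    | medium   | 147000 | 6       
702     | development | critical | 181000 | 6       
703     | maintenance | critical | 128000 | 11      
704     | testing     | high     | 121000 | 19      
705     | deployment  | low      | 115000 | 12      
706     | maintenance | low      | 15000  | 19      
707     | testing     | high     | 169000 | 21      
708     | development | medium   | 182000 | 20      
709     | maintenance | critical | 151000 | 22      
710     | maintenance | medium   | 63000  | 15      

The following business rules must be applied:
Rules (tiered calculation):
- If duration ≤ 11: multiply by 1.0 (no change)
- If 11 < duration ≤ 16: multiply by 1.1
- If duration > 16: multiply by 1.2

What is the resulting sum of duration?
173.9

Step 1: Tier 1 (duration ≤ 11): 3 records, sum = 23 × 1.0 = 23.0
Step 2: Tier 2 (11 < duration ≤ 16): 2 records, sum = 27 × 1.1 = 29.7
Step 3: Tier 3 (duration > 16): 5 records, sum = 101 × 1.2 = 121.2
Step 4: Final sum = 23.0 + 29.7 + 121.2 = 173.9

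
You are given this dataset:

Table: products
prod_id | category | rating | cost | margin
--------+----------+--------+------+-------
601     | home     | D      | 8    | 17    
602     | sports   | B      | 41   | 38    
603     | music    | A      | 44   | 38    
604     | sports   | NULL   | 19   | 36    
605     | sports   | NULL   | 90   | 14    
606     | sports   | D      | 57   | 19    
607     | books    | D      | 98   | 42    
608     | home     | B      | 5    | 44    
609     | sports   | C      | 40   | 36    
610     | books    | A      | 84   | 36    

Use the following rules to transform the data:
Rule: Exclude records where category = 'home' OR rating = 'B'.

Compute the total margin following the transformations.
221

Step 1: Find records where category = 'home' OR rating = 'B'
Step 2: 3 records match, summing to 99
Step 3: Original sum: 320
Step 4: Remaining sum = 320 - 99 = 221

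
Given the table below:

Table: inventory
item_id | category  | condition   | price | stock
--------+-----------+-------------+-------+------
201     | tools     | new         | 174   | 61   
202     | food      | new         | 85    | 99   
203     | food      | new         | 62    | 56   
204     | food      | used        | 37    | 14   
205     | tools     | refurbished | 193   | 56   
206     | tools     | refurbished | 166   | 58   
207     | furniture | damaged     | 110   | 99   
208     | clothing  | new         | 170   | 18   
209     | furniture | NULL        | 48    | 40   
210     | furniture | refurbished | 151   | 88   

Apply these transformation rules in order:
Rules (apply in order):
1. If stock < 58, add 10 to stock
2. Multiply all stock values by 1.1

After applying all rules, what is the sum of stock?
702.9

Step 1: Apply Rule 1 - Add 10 to records with stock < 58
  - 5 records affected: 184 + (5 × 10) = 234
  - Unaffected records: 405
  - Sum after Rule 1: 639
Step 2: Apply Rule 2 - Multiply all by 1.1
  - 639 × 1.1 = 702.9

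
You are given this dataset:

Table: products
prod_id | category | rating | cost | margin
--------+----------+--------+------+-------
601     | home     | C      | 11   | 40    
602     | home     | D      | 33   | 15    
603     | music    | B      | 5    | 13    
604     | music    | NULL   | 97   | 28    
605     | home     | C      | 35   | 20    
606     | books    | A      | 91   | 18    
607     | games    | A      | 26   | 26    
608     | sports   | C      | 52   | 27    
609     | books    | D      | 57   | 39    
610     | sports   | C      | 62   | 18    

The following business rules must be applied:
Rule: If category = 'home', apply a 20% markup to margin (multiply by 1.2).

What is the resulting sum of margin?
259.0

Step 1: Records with category = 'home' have total margin = 75
Step 2: Apply multiplier: 75 × 1.2 = 90.0
Step 3: Other records total: 169
Step 4: Final sum = 90.0 + 169 = 259.0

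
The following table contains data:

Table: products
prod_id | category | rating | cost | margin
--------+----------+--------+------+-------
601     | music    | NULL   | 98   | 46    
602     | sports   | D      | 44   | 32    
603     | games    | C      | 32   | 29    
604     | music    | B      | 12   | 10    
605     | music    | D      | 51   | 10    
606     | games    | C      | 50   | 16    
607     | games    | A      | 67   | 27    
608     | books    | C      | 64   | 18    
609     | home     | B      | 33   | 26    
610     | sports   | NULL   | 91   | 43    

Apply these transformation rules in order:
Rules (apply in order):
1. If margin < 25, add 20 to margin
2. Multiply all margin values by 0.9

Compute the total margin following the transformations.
303.3

Step 1: Apply Rule 1 - Add 20 to records with margin < 25
  - 4 records affected: 54 + (4 × 20) = 134
  - Unaffected records: 203
  - Sum after Rule 1: 337
Step 2: Apply Rule 2 - Multiply all by 0.9
  - 337 × 0.9 = 303.3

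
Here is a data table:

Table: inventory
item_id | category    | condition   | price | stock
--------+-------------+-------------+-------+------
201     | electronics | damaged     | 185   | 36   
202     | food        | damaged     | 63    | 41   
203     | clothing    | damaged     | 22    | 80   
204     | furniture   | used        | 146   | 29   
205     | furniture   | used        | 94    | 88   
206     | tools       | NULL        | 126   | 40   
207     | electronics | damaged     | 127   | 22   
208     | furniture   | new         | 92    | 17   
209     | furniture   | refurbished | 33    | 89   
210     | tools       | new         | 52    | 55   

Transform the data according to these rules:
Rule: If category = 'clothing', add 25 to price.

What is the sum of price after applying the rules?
965

Step 1: Count records where category = 'clothing': 1
Step 2: Total bonus added: 1 × 25 = 25
Step 3: Original sum of price: 940
Step 4: Final sum = 940 + 25 = 965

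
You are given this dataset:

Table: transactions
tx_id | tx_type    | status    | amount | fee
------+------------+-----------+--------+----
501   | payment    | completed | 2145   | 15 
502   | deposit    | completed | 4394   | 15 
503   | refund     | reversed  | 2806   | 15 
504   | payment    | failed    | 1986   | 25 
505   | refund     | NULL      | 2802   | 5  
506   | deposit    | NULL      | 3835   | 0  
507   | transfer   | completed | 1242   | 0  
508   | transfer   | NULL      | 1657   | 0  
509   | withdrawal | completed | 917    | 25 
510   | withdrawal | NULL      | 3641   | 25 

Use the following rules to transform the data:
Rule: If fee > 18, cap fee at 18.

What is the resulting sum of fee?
104

Step 1: 3 records have fee > 18
Step 2: These records originally summed to 75
Step 3: After capping: 3 × 18 = 54
Step 4: Unaffected records sum: 50
Step 5: Final sum = 54 + 50 = 104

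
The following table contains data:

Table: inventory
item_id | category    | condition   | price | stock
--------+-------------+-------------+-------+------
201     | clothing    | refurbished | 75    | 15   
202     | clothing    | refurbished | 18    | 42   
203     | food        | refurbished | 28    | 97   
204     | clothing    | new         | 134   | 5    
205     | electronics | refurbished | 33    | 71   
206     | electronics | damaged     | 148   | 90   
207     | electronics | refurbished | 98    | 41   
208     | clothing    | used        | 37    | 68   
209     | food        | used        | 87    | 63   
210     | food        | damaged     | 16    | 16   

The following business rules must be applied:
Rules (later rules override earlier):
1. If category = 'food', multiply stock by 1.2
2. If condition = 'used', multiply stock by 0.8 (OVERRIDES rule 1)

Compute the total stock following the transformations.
504.4

Step 1: Rule 2 takes priority for records with condition = 'used'
  - 2 records: 131 × 0.8 = 104.8
Step 2: Rule 1 applies to remaining records with category = 'food'
  - 2 records: 113 × 1.2 = 135.6
Step 3: Other records unchanged: 264
Step 4: Final sum = 104.8 + 135.6 + 264 = 504.4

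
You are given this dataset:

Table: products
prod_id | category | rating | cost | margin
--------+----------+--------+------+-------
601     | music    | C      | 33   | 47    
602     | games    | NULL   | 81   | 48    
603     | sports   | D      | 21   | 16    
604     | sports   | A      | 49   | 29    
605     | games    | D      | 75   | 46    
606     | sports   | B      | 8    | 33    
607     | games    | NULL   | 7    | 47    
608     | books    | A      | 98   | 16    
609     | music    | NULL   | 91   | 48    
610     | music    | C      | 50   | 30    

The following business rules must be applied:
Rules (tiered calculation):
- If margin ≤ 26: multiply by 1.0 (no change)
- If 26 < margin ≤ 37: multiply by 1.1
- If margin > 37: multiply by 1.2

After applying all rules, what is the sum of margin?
416.4

Step 1: Tier 1 (margin ≤ 26): 2 records, sum = 32 × 1.0 = 32.0
Step 2: Tier 2 (26 < margin ≤ 37): 3 records, sum = 92 × 1.1 = 101.2
Step 3: Tier 3 (margin > 37): 5 records, sum = 236 × 1.2 = 283.2
Step 4: Final sum = 32.0 + 101.2 + 283.2 = 416.4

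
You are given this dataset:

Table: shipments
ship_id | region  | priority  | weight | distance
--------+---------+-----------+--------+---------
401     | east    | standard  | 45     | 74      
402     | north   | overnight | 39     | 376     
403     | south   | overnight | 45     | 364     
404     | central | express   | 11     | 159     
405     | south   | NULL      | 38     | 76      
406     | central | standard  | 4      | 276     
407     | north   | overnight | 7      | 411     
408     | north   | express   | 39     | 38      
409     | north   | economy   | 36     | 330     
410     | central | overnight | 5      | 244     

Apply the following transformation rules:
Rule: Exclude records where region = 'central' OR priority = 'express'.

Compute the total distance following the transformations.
1631

Step 1: Find records where region = 'central' OR priority = 'express'
Step 2: 4 records match, summing to 717
Step 3: Original sum: 2348
Step 4: Remaining sum = 2348 - 717 = 1631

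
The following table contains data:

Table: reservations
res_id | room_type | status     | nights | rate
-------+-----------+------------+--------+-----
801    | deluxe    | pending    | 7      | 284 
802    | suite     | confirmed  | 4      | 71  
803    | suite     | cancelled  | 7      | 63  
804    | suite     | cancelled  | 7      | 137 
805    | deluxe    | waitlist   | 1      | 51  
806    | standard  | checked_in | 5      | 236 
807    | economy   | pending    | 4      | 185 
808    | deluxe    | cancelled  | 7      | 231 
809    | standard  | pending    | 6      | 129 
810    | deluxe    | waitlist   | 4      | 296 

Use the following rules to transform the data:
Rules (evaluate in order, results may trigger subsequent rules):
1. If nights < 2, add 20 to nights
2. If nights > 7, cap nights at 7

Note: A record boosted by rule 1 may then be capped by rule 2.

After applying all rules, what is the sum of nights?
58

Step 1: Apply rule 1 to records with nights < 2
  - 1 records get bonus of 20
  - Of these, 1 records then exceed 7 and get capped
Step 2: Apply rule 2 to records with nights > 7
  - 0 records (original) are capped
Step 3: Calculate final sum = 58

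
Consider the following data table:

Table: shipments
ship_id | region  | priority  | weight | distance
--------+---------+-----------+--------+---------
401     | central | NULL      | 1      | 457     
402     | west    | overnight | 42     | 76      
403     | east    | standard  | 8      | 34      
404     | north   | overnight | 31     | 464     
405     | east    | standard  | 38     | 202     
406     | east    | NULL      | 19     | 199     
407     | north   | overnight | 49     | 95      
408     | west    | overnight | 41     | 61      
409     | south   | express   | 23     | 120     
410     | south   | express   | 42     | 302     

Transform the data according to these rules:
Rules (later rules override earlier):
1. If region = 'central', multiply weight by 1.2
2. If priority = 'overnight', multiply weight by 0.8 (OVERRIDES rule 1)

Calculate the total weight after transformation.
261.6

Step 1: Rule 2 takes priority for records with priority = 'overnight'
  - 4 records: 163 × 0.8 = 130.4
Step 2: Rule 1 applies to remaining records with region = 'central'
  - 1 records: 1 × 1.2 = 1.2
Step 3: Other records unchanged: 130
Step 4: Final sum = 130.4 + 1.2 + 130 = 261.6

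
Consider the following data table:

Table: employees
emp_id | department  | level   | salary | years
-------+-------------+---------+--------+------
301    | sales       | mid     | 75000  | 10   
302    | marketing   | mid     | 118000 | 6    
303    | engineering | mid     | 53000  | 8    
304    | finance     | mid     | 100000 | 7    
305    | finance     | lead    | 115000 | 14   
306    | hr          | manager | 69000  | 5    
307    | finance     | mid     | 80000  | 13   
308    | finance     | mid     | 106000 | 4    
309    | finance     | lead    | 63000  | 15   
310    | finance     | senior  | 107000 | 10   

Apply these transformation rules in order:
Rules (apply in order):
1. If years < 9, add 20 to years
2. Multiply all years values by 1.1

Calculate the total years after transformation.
211.2

Step 1: Apply Rule 1 - Add 20 to records with years < 9
  - 5 records affected: 30 + (5 × 20) = 130
  - Unaffected records: 62
  - Sum after Rule 1: 192
Step 2: Apply Rule 2 - Multiply all by 1.1
  - 192 × 1.1 = 211.2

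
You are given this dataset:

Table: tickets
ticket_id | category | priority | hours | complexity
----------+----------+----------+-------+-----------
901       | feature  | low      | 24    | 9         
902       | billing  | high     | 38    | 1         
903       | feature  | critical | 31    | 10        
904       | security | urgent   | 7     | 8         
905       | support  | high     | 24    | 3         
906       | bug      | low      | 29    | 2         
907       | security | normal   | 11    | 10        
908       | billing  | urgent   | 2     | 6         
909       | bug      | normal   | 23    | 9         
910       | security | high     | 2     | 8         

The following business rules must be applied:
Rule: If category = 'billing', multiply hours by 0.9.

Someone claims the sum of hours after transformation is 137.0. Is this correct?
No, the correct result is 187.0.

Step 1: Calculate the correct sum after transformation
Step 2: Apply multiplier 0.9 to records where category = 'billing'
Step 3: Correct result = 187.0
Step 4: Claimed result = 137.0
Step 5: 187.0 ≠ 137.0
Conclusion: The claimed result is incorrect. The correct answer is 187.0.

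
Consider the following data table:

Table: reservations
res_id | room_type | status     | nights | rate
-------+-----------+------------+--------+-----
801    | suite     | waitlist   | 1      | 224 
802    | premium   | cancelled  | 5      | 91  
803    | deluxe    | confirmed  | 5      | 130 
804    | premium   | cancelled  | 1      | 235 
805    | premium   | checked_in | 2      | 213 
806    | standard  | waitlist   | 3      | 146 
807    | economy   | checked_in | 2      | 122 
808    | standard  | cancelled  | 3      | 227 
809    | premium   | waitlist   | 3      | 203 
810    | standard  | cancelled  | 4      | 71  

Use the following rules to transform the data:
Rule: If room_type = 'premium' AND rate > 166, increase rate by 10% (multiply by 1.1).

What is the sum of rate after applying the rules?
1727.1

Step 1: Find records where room_type = 'premium' AND rate > 166
Step 2: 3 records match, summing to 651
Step 3: After multiplier: 651 × 1.1 = 716.1
Step 4: Unaffected records sum: 1011
Step 5: Final sum = 716.1 + 1011 = 1727.1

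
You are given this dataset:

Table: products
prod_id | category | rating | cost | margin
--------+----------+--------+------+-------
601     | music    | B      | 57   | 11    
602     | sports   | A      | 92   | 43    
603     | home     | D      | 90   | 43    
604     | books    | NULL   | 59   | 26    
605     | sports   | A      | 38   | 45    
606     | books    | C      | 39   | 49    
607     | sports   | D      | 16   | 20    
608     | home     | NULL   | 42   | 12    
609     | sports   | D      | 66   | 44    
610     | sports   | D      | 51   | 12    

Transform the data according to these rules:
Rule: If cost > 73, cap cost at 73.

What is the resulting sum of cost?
514

Step 1: 2 records have cost > 73
Step 2: These records originally summed to 182
Step 3: After capping: 2 × 73 = 146
Step 4: Unaffected records sum: 368
Step 5: Final sum = 146 + 368 = 514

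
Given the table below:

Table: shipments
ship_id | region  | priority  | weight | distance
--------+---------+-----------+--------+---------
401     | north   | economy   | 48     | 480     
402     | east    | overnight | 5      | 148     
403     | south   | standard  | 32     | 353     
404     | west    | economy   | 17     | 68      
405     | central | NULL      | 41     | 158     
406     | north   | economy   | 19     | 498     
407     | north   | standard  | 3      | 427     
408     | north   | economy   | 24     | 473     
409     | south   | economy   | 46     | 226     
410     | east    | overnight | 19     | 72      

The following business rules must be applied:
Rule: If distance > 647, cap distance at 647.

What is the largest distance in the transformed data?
498

Step 1: Original maximum distance = 498
Step 2: Check cap of 647 against maximum
Step 3: No records exceed the cap (max 498 <= cap 647), so no capping applies
Step 4: Maximum after transformation = 498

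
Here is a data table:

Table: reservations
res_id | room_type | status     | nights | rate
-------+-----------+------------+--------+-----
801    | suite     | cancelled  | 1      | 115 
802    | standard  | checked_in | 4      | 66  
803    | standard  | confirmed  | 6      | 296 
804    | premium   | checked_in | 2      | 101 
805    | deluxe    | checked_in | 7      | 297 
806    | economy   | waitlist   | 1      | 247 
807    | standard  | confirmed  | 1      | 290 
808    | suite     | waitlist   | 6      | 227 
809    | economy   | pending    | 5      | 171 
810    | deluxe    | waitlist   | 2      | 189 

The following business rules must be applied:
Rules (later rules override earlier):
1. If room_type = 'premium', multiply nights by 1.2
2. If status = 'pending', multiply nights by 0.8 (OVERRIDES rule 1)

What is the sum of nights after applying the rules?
34.4

Step 1: Rule 2 takes priority for records with status = 'pending'
  - 1 records: 5 × 0.8 = 4.0
Step 2: Rule 1 applies to remaining records with room_type = 'premium'
  - 1 records: 2 × 1.2 = 2.4
Step 3: Other records unchanged: 28
Step 4: Final sum = 4.0 + 2.4 + 28 = 34.4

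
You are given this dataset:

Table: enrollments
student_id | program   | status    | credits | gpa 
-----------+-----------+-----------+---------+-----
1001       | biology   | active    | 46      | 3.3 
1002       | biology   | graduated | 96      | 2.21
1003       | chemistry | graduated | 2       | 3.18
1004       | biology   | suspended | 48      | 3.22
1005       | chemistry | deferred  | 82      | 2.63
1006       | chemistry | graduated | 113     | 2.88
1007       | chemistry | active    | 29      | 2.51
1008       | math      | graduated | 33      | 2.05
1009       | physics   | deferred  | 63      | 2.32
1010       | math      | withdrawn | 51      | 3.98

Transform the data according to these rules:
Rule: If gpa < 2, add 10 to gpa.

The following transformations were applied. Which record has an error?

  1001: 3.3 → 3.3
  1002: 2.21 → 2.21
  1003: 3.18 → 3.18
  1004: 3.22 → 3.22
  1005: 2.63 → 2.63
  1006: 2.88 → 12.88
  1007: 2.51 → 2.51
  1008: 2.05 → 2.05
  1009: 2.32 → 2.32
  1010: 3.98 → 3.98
Record 1006 has an error. The correct transformed value should be 2.88, not 12.88.

Step 1: Check each record against the rule
Step 2: Record 1006 has gpa = 2.88
Step 3: Since 2.88 >= 2, the bonus should not have been applied
Step 4: Correct value = 2.88, but claimed value = 12.88
Conclusion: Record 1006 has the error.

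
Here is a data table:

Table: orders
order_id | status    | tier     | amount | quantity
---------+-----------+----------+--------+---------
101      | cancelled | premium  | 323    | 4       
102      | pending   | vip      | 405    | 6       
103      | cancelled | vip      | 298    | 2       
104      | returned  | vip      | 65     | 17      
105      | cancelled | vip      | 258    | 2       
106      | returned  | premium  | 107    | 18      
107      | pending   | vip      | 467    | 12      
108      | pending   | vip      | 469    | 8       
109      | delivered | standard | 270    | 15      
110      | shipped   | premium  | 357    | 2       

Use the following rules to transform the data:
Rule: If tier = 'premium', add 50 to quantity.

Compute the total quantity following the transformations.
236

Step 1: Count records where tier = 'premium': 3
Step 2: Total bonus added: 3 × 50 = 150
Step 3: Original sum of quantity: 86
Step 4: Final sum = 86 + 150 = 236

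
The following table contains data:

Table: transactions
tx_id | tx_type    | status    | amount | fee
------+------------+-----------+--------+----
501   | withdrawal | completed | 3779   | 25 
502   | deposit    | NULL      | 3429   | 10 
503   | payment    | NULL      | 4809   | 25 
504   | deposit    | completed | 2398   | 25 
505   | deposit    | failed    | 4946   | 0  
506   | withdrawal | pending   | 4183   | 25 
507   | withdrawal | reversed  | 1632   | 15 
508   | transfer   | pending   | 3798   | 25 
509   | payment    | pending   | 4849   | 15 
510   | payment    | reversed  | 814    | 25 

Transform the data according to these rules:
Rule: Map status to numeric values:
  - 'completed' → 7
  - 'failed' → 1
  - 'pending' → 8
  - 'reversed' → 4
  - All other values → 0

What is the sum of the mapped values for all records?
47

Step 1: Apply mapping to each record
Step 2: Count by status:
  'completed': 2 records × 7 = 14
  'failed': 1 records × 1 = 1
  'pending': 3 records × 8 = 24
  'reversed': 2 records × 4 = 8
Step 3: Sum all mapped values = 47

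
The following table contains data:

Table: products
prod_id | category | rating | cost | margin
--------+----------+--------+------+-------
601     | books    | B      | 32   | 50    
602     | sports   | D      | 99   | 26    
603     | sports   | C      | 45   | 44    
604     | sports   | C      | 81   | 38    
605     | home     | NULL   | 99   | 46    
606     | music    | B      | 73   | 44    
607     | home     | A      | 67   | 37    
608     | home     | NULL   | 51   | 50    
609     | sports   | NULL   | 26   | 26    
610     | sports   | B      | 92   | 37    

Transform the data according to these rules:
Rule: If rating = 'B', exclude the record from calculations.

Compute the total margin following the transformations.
267

Step 1: Identify records where rating = 'B'
Step 2: The excluded records sum to 131
Step 3: Original total margin = 398
Step 4: Remaining total = 398 - 131 = 267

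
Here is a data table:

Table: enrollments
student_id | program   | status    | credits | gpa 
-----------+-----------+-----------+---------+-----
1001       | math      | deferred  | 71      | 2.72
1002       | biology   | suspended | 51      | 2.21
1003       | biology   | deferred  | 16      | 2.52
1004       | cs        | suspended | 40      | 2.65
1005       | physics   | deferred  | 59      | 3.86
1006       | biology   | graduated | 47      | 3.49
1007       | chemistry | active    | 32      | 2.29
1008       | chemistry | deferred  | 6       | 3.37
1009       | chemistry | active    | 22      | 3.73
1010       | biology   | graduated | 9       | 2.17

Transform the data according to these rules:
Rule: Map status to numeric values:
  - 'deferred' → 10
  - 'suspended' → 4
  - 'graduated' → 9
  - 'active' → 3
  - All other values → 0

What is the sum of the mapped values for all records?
72

Step 1: Apply mapping to each record
Step 2: Count by status:
  'deferred': 4 records × 10 = 40
  'suspended': 2 records × 4 = 8
  'graduated': 2 records × 9 = 18
  'active': 2 records × 3 = 6
Step 3: Sum all mapped values = 72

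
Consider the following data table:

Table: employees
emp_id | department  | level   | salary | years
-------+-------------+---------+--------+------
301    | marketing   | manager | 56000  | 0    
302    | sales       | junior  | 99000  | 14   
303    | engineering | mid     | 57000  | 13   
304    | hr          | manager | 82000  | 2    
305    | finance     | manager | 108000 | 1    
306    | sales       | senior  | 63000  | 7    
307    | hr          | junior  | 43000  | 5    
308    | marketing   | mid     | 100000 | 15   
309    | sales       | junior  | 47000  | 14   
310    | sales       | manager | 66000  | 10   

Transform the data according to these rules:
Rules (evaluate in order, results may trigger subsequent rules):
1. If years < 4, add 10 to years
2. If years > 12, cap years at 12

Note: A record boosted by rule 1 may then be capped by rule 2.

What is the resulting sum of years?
103

Step 1: Apply rule 1 to records with years < 4
  - 3 records get bonus of 10
  - Of these, 0 records then exceed 12 and get capped
Step 2: Apply rule 2 to records with years > 12
  - 4 records (original) are capped
Step 3: Calculate final sum = 103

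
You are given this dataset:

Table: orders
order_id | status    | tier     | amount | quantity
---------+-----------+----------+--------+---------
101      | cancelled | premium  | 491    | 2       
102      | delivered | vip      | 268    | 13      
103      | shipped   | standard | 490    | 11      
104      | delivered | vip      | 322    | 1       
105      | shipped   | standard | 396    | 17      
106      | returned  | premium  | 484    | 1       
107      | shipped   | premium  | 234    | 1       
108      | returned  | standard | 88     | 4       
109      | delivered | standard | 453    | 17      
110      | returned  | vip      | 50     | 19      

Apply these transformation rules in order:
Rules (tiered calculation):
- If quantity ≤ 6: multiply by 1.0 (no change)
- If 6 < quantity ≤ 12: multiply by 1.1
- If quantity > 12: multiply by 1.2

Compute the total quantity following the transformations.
100.3

Step 1: Tier 1 (quantity ≤ 6): 5 records, sum = 9 × 1.0 = 9.0
Step 2: Tier 2 (6 < quantity ≤ 12): 1 records, sum = 11 × 1.1 = 12.1
Step 3: Tier 3 (quantity > 12): 4 records, sum = 66 × 1.2 = 79.2
Step 4: Final sum = 9.0 + 12.1 + 79.2 = 100.3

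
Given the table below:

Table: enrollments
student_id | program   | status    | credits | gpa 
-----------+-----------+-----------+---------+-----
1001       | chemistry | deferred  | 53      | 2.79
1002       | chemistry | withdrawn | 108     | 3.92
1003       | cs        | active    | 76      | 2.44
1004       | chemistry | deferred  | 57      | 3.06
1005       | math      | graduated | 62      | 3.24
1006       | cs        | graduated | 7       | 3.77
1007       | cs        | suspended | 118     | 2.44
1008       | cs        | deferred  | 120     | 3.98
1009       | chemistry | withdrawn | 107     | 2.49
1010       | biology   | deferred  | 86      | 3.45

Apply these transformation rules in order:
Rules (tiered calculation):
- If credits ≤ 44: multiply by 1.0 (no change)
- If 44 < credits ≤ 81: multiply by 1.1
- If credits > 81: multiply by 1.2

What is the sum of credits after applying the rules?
926.6

Step 1: Tier 1 (credits ≤ 44): 1 records, sum = 7 × 1.0 = 7.0
Step 2: Tier 2 (44 < credits ≤ 81): 4 records, sum = 248 × 1.1 = 272.8
Step 3: Tier 3 (credits > 81): 5 records, sum = 539 × 1.2 = 646.8
Step 4: Final sum = 7.0 + 272.8 + 646.8 = 926.6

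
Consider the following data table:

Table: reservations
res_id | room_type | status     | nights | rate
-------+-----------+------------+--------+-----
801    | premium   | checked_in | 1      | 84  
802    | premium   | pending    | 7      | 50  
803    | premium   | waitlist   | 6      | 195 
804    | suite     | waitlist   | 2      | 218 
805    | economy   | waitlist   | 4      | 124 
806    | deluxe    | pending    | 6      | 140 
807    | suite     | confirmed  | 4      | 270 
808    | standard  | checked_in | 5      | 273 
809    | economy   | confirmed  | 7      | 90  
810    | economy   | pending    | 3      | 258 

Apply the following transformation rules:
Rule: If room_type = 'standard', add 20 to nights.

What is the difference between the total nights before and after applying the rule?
20

Step 1: Original sum of nights = 45
Step 2: 1 records have room_type = 'standard'
Step 3: Each affected record changes by 20
Step 4: Total change = 1 × 20 = 20
Step 5: New sum = 45 + 20 = 65
Step 6: Difference = |65 - 45| = 20
        (Sum increased by 20)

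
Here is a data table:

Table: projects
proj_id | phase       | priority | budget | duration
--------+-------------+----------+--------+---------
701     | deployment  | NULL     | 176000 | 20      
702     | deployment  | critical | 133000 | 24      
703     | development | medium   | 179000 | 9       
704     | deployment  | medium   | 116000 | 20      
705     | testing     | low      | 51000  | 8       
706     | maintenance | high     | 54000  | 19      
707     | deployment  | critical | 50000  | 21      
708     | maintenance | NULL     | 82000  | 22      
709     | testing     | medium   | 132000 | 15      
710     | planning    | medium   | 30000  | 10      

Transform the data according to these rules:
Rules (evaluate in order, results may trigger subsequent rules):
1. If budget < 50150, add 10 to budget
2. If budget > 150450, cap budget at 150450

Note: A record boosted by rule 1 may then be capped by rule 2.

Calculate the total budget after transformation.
948920

Step 1: Apply rule 1 to records with budget < 50150
  - 2 records get bonus of 10
  - Of these, 0 records then exceed 150450 and get capped
Step 2: Apply rule 2 to records with budget > 150450
  - 2 records (original) are capped
Step 3: Calculate final sum = 948920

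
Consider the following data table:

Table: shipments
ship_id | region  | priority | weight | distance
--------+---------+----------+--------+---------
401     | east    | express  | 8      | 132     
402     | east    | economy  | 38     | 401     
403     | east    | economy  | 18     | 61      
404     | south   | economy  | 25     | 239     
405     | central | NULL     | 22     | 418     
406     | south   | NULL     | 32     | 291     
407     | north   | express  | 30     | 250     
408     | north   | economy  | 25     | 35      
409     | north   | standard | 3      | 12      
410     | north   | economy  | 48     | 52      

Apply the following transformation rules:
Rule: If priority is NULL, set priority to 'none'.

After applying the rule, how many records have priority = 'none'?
2

Step 1: Count records where priority IS NULL
Step 2: Found 2 records with NULL priority
Step 3: These records will have priority set to 'none'
Step 4: Records already having priority = 'none': 0
Step 5: Answer: 2 + 0 = 2 records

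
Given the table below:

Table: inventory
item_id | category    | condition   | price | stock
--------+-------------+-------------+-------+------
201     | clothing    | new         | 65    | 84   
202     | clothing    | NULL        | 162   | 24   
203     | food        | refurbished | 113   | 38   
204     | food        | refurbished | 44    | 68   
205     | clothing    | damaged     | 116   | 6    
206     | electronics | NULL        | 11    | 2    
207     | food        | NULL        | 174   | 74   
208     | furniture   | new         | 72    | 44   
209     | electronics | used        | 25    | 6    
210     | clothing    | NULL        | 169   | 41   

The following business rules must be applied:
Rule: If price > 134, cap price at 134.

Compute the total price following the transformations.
848

Step 1: 3 records have price > 134
Step 2: These records originally summed to 505
Step 3: After capping: 3 × 134 = 402
Step 4: Unaffected records sum: 446
Step 5: Final sum = 402 + 446 = 848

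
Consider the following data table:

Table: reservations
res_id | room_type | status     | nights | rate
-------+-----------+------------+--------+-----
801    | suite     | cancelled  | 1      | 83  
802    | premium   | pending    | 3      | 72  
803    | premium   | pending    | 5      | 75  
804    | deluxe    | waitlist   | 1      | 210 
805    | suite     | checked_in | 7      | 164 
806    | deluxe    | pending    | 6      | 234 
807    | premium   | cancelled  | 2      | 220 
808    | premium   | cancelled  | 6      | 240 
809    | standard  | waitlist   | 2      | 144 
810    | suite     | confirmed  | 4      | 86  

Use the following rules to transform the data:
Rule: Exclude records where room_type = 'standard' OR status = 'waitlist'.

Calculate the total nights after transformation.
34

Step 1: Find records where room_type = 'standard' OR status = 'waitlist'
Step 2: 2 records match, summing to 3
Step 3: Original sum: 37
Step 4: Remaining sum = 37 - 3 = 34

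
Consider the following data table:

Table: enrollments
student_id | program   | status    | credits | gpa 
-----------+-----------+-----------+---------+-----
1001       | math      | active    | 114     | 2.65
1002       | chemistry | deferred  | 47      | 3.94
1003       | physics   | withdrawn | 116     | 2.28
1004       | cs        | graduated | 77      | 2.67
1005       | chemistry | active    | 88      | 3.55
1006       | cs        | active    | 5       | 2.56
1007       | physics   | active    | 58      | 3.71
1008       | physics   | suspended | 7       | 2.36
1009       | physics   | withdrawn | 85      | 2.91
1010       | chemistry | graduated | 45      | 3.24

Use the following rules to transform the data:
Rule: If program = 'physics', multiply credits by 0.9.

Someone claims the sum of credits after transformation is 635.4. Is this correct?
No, the correct result is 615.4.

Step 1: Calculate the correct sum after transformation
Step 2: Apply multiplier 0.9 to records where program = 'physics'
Step 3: Correct result = 615.4
Step 4: Claimed result = 635.4
Step 5: 615.4 ≠ 635.4
Conclusion: The claimed result is incorrect. The correct answer is 615.4.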